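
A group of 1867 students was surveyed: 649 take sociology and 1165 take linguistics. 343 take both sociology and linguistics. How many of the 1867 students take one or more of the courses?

|at least one| = 649 + 1165 − 343 = 1471

1471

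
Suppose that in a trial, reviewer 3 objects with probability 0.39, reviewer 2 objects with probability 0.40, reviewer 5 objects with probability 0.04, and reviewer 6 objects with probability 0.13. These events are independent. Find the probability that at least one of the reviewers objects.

0.6943168

P(none) = (1 − 0.39) × (1 − 0.40) × (1 − 0.04) × (1 − 0.13) = 0.61 × 0.60 × 0.96 × 0.87 = 0.3056832
P(at least one) = 1 − 0.3056832 = 0.6943168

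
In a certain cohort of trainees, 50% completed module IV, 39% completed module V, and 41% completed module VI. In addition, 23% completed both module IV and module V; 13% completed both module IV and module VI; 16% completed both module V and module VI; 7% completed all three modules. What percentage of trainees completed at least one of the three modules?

85%

Apply inclusion-exclusion:
P(union) = 50 + 39 + 41 − 23 − 13 − 16 + 7 = 85%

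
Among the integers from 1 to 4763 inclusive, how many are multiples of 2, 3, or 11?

By inclusion–exclusion:
⌊4763/2⌋ + ⌊4763/3⌋ + ⌊4763/11⌋ − ⌊4763/6⌋ − ⌊4763/22⌋ − ⌊4763/33⌋ + ⌊4763/66⌋ = 2381 + 1587 + 433 − 793 − 216 − 144 + 72 = 3320

3320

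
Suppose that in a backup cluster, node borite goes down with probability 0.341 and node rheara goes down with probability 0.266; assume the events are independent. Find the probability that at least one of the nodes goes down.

0.516294

P(none) = (1 − 0.341) × (1 − 0.266) = 0.659 × 0.734 = 0.483706
P(at least one) = 1 − 0.483706 = 0.516294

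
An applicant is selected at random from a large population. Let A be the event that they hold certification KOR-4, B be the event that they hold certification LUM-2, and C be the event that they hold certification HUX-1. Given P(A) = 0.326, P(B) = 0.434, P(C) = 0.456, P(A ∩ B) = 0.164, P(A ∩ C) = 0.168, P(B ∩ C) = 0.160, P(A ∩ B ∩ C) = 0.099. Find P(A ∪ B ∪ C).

0.823

Using inclusion–exclusion:
P(A ∪ B ∪ C) = 0.326 + 0.434 + 0.456 − 0.164 − 0.168 − 0.160 + 0.099 = 0.823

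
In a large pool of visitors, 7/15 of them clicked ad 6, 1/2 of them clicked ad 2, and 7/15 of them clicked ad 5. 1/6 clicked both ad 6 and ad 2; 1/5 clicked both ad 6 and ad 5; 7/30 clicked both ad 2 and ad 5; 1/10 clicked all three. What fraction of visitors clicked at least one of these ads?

P(union) = 7/15 + 1/2 + 7/15 − 1/6 − 1/5 − 7/30 + 1/10 = 14/15

14/15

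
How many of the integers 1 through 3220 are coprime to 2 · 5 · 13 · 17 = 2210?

1119

By inclusion–exclusion:
1610 + 644 + 247 + 189 − 322 − 123 − 94 − 49 − 37 − 14 + 24 + 18 + 7 + 2 − 1 = 2101
3220 − 2101 = 1119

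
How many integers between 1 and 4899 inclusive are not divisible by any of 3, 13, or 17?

By inclusion-exclusion,
floor(4899/3) + floor(4899/13) + floor(4899/17) − floor(4899/39) − floor(4899/51) − floor(4899/221) + floor(4899/663) = 1633 + 376 + 288 − 125 − 96 − 22 + 7 = 2061
4899 − 2061 = 2838

2838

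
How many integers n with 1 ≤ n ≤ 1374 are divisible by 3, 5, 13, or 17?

737

By inclusion–exclusion:
458 + 274 + 105 + 80 − 91 − 35 − 26 − 21 − 16 − 6 + 7 + 5 + 2 + 1 − 0 = 737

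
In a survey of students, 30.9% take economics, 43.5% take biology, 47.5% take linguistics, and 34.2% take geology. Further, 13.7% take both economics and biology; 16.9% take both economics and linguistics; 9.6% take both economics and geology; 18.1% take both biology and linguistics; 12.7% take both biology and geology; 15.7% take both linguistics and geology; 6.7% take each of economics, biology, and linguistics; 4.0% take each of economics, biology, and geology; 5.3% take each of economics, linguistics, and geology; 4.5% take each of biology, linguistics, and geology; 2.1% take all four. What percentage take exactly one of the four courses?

Using the inclusion–exclusion count for exactly one event:
P(exactly one) = 30.9 + 43.5 + 47.5 + 34.2 − 2·13.7 − 2·16.9 − 2·9.6 − 2·18.1 − 2·12.7 − 2·15.7 + 3·6.7 + 3·4.0 + 3·5.3 + 3·4.5 − 4·2.1 = 35.8%

35.8%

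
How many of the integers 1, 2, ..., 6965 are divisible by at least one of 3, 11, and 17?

By inclusion-exclusion,
⌊6965/3⌋ + ⌊6965/11⌋ + ⌊6965/17⌋ − ⌊6965/33⌋ − ⌊6965/51⌋ − ⌊6965/187⌋ + ⌊6965/561⌋ = 2321 + 633 + 409 − 211 − 136 − 37 + 12 = 2991

2991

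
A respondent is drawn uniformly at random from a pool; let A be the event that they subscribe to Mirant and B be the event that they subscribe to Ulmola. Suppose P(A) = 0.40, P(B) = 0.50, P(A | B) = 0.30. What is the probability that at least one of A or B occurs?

0.75

P(A ∩ B) = P(B)·P(A|B) = 0.50 × 0.30 = 0.15
Apply inclusion-exclusion:
P(A ∪ B) = 0.40 + 0.50 − 0.15 = 0.75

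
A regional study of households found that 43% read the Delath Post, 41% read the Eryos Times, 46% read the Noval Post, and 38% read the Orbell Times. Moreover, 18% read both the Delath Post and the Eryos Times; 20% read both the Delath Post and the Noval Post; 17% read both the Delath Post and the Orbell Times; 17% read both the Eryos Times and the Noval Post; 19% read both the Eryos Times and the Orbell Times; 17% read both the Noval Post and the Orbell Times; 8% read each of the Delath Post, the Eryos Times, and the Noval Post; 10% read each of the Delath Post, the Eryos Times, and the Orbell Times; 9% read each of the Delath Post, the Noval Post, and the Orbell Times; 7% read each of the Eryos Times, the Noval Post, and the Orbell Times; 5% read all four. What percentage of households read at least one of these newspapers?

89%

P(≥1) = 43 + 41 + 46 + 38 − 18 − 20 − 17 − 17 − 19 − 17 + 8 + 10 + 9 + 7 − 5 = 89%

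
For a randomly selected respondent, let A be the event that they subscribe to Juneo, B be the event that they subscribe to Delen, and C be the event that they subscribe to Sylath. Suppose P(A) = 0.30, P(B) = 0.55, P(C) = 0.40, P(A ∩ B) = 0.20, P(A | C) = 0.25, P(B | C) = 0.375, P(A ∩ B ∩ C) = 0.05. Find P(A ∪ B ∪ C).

0.85

P(A ∩ C) = P(C)·P(A|C) = 0.40 × 0.25 = 0.10
P(B ∩ C) = P(C)·P(B|C) = 0.40 × 0.375 = 0.15
Using inclusion–exclusion:
P(A ∪ B ∪ C) = 0.30 + 0.55 + 0.40 − 0.20 − 0.10 − 0.15 + 0.05 = 0.85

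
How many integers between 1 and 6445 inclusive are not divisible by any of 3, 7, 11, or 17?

Using inclusion–exclusion:
2148 + 920 + 585 + 379 − 306 − 195 − 126 − 83 − 54 − 34 + 27 + 18 + 11 + 4 − 1 = 3293
6445 − 3293 = 3152

3152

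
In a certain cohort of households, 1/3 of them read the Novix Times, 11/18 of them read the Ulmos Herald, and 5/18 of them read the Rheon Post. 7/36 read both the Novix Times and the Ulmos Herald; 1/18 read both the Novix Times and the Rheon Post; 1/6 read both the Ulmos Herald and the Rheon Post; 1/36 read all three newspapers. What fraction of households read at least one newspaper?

5/6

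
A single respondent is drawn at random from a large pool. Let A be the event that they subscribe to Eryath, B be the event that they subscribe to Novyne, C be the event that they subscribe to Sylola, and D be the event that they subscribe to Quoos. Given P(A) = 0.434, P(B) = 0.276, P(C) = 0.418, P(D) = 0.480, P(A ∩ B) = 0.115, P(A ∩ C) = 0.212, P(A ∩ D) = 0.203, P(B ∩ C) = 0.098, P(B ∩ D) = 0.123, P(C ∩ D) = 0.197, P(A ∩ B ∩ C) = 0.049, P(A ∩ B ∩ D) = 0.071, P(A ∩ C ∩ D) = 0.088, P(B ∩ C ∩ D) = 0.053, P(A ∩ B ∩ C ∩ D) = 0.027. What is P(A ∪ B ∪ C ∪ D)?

Apply inclusion-exclusion:
P(A ∪ B ∪ C ∪ D) = 0.434 + 0.276 + 0.418 + 0.480 − 0.115 − 0.212 − 0.203 − 0.098 − 0.123 − 0.197 + 0.049 + 0.071 + 0.088 + 0.053 − 0.027 = 0.894

0.894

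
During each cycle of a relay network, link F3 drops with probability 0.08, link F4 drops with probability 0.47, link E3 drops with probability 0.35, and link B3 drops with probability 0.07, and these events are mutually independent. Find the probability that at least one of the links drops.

0.7052458

P(none) = (1 − 0.08) × (1 − 0.47) × (1 − 0.35) × (1 − 0.07) = 0.92 × 0.53 × 0.65 × 0.93 = 0.2947542
P(at least one) = 1 − 0.2947542 = 0.7052458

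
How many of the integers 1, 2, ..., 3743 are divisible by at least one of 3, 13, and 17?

1575

Apply inclusion-exclusion:
⌊3743/3⌋ + ⌊3743/13⌋ + ⌊3743/17⌋ − ⌊3743/39⌋ − ⌊3743/51⌋ − ⌊3743/221⌋ + ⌊3743/663⌋ = 1247 + 287 + 220 − 95 − 73 − 16 + 5 = 1575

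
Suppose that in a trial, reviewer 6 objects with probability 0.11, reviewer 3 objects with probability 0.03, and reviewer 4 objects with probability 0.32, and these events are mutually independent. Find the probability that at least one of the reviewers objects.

P(none) = (1 − 0.11) × (1 − 0.03) × (1 − 0.32) = 0.89 × 0.97 × 0.68 = 0.587044
P(at least one) = 1 − 0.587044 = 0.412956

0.412956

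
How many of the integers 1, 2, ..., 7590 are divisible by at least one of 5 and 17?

1875

By inclusion–exclusion:
floor(7590/5) + floor(7590/17) − floor(7590/85) = 1518 + 446 − 89 = 1875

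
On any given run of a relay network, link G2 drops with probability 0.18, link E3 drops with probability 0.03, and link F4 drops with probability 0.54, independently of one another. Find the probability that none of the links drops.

P(none) = (1 − 0.18) × (1 − 0.03) × (1 − 0.54) = 0.82 × 0.97 × 0.46 = 0.365884

0.365884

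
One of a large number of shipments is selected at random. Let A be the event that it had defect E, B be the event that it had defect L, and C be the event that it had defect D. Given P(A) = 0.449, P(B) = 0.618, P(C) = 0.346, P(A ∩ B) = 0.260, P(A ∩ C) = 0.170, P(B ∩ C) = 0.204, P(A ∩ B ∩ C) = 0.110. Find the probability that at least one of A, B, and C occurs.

0.889

Apply inclusion-exclusion:
P(A ∪ B ∪ C) = 0.449 + 0.618 + 0.346 − 0.260 − 0.170 − 0.204 + 0.110 = 0.889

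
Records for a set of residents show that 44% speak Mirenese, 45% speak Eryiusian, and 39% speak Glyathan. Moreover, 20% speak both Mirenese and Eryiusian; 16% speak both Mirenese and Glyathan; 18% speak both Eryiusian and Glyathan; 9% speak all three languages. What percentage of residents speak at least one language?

Inclusion–exclusion gives
P(union) = 44 + 45 + 39 − 20 − 16 − 18 + 9 = 83%

83%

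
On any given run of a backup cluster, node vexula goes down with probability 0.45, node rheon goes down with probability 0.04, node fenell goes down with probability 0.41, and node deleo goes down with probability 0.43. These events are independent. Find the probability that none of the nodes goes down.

P(none) = (1 − 0.45) × (1 − 0.04) × (1 − 0.41) × (1 − 0.43) = 0.55 × 0.96 × 0.59 × 0.57 = 0.1775664

0.1775664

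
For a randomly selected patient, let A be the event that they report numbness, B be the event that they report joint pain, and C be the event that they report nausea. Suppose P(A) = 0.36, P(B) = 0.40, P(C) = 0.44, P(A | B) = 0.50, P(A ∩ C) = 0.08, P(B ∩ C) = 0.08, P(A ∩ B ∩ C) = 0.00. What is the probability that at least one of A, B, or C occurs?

P(A ∩ B) = P(B)·P(A|B) = 0.40 × 0.50 = 0.20
P(A ∪ B ∪ C) = 0.36 + 0.40 + 0.44 − 0.20 − 0.08 − 0.08 + 0.00 = 0.84

0.84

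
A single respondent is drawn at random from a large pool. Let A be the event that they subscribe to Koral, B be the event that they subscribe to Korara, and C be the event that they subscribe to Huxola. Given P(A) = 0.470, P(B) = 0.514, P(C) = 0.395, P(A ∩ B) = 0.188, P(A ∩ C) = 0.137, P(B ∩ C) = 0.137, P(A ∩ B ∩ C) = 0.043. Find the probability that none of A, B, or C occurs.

0.040

P(A ∪ B ∪ C) = 0.470 + 0.514 + 0.395 − 0.188 − 0.137 − 0.137 + 0.043 = 0.960
P(none) = 1 − 0.960 = 0.040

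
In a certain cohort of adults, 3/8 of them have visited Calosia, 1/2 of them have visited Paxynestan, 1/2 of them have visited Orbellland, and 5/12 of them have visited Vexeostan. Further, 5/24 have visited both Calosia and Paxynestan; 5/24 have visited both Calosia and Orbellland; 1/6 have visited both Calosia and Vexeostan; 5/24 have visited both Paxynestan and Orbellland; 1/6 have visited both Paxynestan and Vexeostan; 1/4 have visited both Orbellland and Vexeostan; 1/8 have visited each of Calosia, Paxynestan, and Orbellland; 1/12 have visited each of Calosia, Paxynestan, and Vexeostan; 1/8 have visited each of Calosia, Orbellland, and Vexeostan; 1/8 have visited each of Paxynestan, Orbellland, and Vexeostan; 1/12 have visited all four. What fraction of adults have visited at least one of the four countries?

23/24

P(at least one) = 3/8 + 1/2 + 1/2 + 5/12 − 5/24 − 5/24 − 1/6 − 5/24 − 1/6 − 1/4 + 1/8 + 1/12 + 1/8 + 1/8 − 1/12 = 23/24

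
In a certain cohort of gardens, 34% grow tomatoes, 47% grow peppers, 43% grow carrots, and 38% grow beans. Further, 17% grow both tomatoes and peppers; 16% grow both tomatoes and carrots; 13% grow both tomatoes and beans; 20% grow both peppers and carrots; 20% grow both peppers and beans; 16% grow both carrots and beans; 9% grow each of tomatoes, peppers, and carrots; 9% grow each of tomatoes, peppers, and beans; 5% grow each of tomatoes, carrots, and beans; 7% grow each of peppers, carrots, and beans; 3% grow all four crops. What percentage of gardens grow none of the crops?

13%

By inclusion–exclusion:
P(≥1) = 34 + 47 + 43 + 38 − 17 − 16 − 13 − 20 − 20 − 16 + 9 + 9 + 5 + 7 − 3 = 87%
P(none) = 100% − 87% = 13%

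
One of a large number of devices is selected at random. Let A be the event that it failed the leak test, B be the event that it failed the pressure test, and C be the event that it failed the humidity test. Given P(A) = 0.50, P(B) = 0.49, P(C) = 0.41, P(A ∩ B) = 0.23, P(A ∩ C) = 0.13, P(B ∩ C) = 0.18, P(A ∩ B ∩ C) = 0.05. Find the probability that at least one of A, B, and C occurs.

0.91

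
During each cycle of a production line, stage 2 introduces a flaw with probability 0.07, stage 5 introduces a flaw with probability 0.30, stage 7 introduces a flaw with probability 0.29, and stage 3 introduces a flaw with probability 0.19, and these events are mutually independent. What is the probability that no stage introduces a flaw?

0.3743901

Independence gives P(none) = ∏(1 − pᵢ).
P(none) = (1 − 0.07) × (1 − 0.30) × (1 − 0.29) × (1 − 0.19) = 0.93 × 0.70 × 0.71 × 0.81 = 0.3743901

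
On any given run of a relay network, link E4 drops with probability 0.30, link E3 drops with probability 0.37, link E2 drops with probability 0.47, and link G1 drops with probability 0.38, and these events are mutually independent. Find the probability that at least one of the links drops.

0.8550874

P(none) = (1 − 0.30) × (1 − 0.37) × (1 − 0.47) × (1 − 0.38) = 0.70 × 0.63 × 0.53 × 0.62 = 0.1449126
P(at least one) = 1 − 0.1449126 = 0.8550874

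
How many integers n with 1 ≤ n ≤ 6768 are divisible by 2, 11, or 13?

3928

By inclusion-exclusion,
floor(6768/2) + floor(6768/11) + floor(6768/13) − floor(6768/22) − floor(6768/26) − floor(6768/143) + floor(6768/286) = 3384 + 615 + 520 − 307 − 260 − 47 + 23 = 3928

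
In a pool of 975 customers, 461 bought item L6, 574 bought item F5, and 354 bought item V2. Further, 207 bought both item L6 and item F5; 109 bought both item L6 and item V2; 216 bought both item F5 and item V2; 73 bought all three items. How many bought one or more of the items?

930

N(≥1) = 461 + 574 + 354 − 207 − 109 − 216 + 73 = 930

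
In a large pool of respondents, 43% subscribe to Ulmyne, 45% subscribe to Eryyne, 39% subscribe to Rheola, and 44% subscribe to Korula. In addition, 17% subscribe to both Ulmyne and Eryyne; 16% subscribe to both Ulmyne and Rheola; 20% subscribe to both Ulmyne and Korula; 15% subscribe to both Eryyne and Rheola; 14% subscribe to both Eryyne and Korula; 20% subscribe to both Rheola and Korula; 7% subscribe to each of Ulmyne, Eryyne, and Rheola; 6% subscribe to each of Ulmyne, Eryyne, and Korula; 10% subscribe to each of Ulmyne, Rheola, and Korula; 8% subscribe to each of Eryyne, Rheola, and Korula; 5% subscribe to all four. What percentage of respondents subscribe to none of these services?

P(≥1) = 43 + 45 + 39 + 44 − 17 − 16 − 20 − 15 − 14 − 20 + 7 + 6 + 10 + 8 − 5 = 95%
P(none) = 100% − 95% = 5%

5%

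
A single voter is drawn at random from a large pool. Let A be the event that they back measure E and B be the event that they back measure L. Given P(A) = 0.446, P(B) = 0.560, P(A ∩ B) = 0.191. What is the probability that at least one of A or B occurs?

By inclusion–exclusion:
P(A ∪ B) = 0.446 + 0.560 − 0.191 = 0.815

0.815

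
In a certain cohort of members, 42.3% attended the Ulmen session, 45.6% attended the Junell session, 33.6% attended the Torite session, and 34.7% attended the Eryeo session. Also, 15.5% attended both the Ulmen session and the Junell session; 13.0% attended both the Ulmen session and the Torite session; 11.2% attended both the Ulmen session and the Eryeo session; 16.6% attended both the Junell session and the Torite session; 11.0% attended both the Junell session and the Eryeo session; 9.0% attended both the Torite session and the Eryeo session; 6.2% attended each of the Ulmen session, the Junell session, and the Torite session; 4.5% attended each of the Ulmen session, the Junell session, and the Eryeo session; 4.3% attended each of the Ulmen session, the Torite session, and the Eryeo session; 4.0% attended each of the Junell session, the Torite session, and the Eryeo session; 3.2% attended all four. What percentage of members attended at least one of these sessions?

95.7%

P(≥1) = 42.3 + 45.6 + 33.6 + 34.7 − 15.5 − 13.0 − 11.2 − 16.6 − 11.0 − 9.0 + 6.2 + 4.5 + 4.3 + 4.0 − 3.2 = 95.7%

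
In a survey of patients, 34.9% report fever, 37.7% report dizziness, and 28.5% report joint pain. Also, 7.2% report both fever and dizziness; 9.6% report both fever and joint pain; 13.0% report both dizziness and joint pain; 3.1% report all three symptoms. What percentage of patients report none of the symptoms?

25.6%

P(≥1) = 34.9 + 37.7 + 28.5 − 7.2 − 9.6 − 13.0 + 3.1 = 74.4%
P(none) = 100% − 74.4% = 25.6%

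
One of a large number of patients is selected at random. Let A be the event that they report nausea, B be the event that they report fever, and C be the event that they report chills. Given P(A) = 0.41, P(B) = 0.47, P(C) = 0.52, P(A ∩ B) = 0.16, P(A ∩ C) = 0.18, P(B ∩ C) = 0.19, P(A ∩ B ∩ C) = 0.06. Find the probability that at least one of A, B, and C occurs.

P(A ∪ B ∪ C) = 0.41 + 0.47 + 0.52 − 0.16 − 0.18 − 0.19 + 0.06 = 0.93

0.93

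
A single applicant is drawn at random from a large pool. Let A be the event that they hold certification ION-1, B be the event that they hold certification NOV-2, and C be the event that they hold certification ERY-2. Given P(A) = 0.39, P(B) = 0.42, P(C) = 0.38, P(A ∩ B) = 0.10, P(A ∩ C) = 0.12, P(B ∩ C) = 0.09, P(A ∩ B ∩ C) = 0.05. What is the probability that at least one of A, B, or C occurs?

Inclusion–exclusion gives
P(A ∪ B ∪ C) = 0.39 + 0.42 + 0.38 − 0.10 − 0.12 − 0.09 + 0.05 = 0.93

0.93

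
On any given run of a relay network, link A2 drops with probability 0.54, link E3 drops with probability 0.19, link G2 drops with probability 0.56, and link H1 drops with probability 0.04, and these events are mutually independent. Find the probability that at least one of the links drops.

Since the events are independent, P(none) is the product of the individual non-occurrence probabilities.
P(none) = (1 − 0.54) × (1 − 0.19) × (1 − 0.56) × (1 − 0.04) = 0.46 × 0.81 × 0.44 × 0.96 = 0.15738624
P(at least one) = 1 − 0.15738624 = 0.84261376

0.84261376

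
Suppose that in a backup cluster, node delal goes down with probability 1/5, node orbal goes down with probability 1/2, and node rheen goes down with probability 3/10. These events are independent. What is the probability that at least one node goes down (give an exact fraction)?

Since the events are independent, P(none) is the product of the individual non-occurrence probabilities.
P(none) = (1 − 1/5) × (1 − 1/2) × (1 − 3/10) = 4/5 × 1/2 × 7/10 = 7/25
P(at least one) = 1 − 7/25 = 18/25

18/25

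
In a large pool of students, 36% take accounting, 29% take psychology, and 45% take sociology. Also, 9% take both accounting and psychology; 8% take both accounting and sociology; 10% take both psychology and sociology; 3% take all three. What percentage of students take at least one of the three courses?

By inclusion-exclusion,
P(≥1) = 36 + 29 + 45 − 9 − 8 − 10 + 3 = 86%

86%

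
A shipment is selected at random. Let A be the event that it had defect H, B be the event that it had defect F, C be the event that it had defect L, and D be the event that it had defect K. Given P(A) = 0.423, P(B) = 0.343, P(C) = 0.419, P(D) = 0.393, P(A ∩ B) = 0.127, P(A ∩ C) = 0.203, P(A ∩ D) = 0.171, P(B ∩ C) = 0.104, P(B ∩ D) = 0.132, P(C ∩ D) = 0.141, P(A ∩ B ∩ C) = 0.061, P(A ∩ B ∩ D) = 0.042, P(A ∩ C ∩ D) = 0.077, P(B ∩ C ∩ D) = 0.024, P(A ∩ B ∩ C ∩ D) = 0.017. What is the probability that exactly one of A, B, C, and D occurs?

Using the inclusion–exclusion count for exactly one event:
P(exactly one) = 0.423 + 0.343 + 0.419 + 0.393 − 2·0.127 − 2·0.203 − 2·0.171 − 2·0.104 − 2·0.132 − 2·0.141 + 3·0.061 + 3·0.042 + 3·0.077 + 3·0.024 − 4·0.017 = 0.366

0.366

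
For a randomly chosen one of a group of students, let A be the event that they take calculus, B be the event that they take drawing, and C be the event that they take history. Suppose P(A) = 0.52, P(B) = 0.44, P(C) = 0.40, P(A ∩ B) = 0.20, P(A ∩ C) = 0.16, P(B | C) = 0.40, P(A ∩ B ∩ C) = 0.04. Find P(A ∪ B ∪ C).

0.88

P(B ∩ C) = P(C)·P(B|C) = 0.40 × 0.40 = 0.16
By inclusion–exclusion:
P(A ∪ B ∪ C) = 0.52 + 0.44 + 0.40 − 0.20 − 0.16 − 0.16 + 0.04 = 0.88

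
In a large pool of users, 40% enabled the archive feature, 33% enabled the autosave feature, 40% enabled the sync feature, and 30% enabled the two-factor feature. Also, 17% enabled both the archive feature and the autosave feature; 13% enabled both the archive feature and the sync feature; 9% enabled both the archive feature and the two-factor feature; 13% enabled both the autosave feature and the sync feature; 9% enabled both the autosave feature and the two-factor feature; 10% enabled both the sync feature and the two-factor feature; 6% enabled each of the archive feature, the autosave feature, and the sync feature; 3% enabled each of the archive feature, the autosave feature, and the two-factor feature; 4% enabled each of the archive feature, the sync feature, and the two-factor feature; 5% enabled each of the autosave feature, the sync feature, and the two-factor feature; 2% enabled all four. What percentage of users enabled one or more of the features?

88%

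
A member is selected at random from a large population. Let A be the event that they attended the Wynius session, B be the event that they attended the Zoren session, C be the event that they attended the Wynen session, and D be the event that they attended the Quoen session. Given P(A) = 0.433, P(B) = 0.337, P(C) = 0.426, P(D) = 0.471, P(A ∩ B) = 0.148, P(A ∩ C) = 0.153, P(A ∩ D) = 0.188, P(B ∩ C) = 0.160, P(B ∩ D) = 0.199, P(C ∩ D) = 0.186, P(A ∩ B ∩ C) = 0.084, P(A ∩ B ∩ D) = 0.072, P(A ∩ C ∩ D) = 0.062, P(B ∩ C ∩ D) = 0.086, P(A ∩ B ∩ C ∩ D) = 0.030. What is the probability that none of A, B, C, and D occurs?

Using inclusion–exclusion:
P(A ∪ B ∪ C ∪ D) = 0.433 + 0.337 + 0.426 + 0.471 − 0.148 − 0.153 − 0.188 − 0.160 − 0.199 − 0.186 + 0.084 + 0.072 + 0.062 + 0.086 − 0.030 = 0.907
P(none) = 1 − 0.907 = 0.093

0.093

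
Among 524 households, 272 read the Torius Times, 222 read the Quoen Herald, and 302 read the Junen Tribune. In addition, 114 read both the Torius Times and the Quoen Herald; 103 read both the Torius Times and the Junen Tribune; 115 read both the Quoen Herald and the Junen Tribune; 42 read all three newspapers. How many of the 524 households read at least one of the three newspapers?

506

Using inclusion–exclusion:
|at least one| = 272 + 222 + 302 − 114 − 103 − 115 + 42 = 506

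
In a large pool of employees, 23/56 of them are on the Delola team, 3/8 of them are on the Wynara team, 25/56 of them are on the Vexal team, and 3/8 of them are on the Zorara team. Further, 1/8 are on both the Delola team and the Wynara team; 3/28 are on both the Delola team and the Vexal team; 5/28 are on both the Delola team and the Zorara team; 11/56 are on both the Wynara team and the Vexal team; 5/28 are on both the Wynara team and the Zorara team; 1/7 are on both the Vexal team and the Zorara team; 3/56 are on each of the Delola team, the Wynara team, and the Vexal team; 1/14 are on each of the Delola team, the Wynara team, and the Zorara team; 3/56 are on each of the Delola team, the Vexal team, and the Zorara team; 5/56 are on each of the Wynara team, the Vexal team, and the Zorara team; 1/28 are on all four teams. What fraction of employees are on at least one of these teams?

51/56

P(at least one) = 23/56 + 3/8 + 25/56 + 3/8 − 1/8 − 3/28 − 5/28 − 11/56 − 5/28 − 1/7 + 3/56 + 1/14 + 3/56 + 5/56 − 1/28 = 51/56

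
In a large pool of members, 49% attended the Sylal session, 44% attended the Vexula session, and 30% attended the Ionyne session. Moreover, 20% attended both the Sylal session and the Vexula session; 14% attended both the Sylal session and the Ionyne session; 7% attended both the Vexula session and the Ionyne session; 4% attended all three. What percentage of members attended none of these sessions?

Using inclusion–exclusion:
P(≥1) = 49 + 44 + 30 − 20 − 14 − 7 + 4 = 86%
P(none) = 100% − 86% = 14%

14%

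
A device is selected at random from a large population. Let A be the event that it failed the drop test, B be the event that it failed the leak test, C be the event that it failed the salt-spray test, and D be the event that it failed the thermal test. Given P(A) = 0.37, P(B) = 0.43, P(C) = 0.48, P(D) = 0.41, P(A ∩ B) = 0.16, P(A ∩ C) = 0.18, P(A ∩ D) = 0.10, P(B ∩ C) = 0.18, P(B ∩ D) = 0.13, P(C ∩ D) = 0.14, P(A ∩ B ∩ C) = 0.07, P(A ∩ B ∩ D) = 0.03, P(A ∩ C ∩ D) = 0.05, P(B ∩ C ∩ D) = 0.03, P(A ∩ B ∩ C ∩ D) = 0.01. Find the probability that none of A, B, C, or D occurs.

0.03

Apply inclusion-exclusion:
P(A ∪ B ∪ C ∪ D) = 0.37 + 0.43 + 0.48 + 0.41 − 0.16 − 0.18 − 0.10 − 0.18 − 0.13 − 0.14 + 0.07 + 0.03 + 0.05 + 0.03 − 0.01 = 0.97
P(none) = 1 − 0.97 = 0.03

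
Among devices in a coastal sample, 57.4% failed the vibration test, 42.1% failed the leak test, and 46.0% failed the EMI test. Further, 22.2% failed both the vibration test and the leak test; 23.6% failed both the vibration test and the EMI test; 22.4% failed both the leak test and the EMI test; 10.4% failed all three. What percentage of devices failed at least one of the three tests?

87.7%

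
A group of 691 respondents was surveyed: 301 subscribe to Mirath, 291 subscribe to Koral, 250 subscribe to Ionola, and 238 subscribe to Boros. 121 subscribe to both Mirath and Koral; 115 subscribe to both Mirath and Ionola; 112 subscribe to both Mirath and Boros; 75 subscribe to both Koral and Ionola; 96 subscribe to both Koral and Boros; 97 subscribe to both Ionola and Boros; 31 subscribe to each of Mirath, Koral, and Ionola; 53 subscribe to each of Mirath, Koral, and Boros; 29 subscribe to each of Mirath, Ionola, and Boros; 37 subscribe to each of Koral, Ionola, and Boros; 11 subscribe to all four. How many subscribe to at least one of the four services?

603

|at least one| = 301 + 291 + 250 + 238 − 121 − 115 − 112 − 75 − 96 − 97 + 31 + 53 + 29 + 37 − 11 = 603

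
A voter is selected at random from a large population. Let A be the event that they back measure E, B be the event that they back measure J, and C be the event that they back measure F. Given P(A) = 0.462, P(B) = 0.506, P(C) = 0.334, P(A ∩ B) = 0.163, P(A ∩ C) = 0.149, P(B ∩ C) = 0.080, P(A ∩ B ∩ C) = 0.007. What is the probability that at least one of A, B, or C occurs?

0.917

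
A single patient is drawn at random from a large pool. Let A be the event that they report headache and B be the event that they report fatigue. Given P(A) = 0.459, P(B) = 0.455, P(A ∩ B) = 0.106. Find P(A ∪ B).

0.808

P(A ∪ B) = 0.459 + 0.455 − 0.106 = 0.808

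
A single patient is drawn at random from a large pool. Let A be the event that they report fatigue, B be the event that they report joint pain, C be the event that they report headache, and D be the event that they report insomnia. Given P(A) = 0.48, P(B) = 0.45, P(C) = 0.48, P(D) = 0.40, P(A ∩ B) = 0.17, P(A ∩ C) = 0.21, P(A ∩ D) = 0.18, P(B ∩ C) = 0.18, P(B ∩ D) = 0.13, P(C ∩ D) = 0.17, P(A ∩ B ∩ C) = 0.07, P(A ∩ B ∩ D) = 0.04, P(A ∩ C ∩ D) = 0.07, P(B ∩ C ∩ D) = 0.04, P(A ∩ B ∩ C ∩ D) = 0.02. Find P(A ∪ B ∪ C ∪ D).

0.97

By inclusion-exclusion,
P(A ∪ B ∪ C ∪ D) = 0.48 + 0.45 + 0.48 + 0.40 − 0.17 − 0.21 − 0.18 − 0.18 − 0.13 − 0.17 + 0.07 + 0.04 + 0.07 + 0.04 − 0.02 = 0.97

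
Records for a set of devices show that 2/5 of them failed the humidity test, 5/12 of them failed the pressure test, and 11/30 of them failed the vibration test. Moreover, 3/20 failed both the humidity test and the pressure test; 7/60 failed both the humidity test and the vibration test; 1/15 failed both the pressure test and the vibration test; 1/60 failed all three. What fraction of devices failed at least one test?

Inclusion–exclusion gives
P(at least one) = 2/5 + 5/12 + 11/30 − 3/20 − 7/60 − 1/15 + 1/60 = 13/15

13/15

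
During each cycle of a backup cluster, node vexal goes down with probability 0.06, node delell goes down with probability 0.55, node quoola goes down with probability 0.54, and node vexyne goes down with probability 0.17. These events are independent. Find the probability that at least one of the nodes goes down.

0.8384986

Independence gives P(none) = ∏(1 − pᵢ).
P(none) = (1 − 0.06) × (1 − 0.55) × (1 − 0.54) × (1 − 0.17) = 0.94 × 0.45 × 0.46 × 0.83 = 0.1615014
P(at least one) = 1 − 0.1615014 = 0.8384986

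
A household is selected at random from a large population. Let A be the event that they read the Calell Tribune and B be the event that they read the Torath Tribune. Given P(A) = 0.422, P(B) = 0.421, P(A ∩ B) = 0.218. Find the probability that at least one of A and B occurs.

0.625

P(A ∪ B) = 0.422 + 0.421 − 0.218 = 0.625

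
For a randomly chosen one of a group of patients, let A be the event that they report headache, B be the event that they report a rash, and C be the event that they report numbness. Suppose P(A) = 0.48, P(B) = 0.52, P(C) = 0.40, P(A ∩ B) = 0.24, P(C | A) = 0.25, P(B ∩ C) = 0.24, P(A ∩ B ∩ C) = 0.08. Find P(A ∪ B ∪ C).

0.88

P(A ∩ C) = P(A)·P(C|A) = 0.48 × 0.25 = 0.12
P(A ∪ B ∪ C) = 0.48 + 0.52 + 0.40 − 0.24 − 0.12 − 0.24 + 0.08 = 0.88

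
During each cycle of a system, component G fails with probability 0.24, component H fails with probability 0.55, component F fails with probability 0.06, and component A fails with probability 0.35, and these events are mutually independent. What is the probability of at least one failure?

Independence gives P(none) = ∏(1 − pᵢ).
P(none) = (1 − 0.24) × (1 − 0.55) × (1 − 0.06) × (1 − 0.35) = 0.76 × 0.45 × 0.94 × 0.65 = 0.208962
P(at least one) = 1 − 0.208962 = 0.791038

0.791038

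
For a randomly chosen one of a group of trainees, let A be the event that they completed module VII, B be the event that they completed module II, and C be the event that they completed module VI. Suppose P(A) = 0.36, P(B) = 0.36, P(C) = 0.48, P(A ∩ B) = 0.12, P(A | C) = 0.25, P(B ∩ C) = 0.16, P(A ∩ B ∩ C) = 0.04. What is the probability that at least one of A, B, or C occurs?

P(A ∩ C) = P(C)·P(A|C) = 0.48 × 0.25 = 0.12
P(A ∪ B ∪ C) = 0.36 + 0.36 + 0.48 − 0.12 − 0.12 − 0.16 + 0.04 = 0.84

0.84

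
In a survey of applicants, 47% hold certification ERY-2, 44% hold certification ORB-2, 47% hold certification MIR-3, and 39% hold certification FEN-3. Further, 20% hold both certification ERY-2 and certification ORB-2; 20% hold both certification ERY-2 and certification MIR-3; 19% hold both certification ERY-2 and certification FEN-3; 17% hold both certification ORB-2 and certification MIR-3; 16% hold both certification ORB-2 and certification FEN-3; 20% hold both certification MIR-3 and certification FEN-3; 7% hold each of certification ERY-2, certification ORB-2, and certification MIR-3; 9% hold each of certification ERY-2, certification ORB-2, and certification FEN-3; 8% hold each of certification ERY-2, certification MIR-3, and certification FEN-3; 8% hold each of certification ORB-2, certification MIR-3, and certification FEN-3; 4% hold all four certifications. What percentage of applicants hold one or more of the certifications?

93%

Inclusion–exclusion gives
P(union) = 47 + 44 + 47 + 39 − 20 − 20 − 19 − 17 − 16 − 20 + 7 + 9 + 8 + 8 − 4 = 93%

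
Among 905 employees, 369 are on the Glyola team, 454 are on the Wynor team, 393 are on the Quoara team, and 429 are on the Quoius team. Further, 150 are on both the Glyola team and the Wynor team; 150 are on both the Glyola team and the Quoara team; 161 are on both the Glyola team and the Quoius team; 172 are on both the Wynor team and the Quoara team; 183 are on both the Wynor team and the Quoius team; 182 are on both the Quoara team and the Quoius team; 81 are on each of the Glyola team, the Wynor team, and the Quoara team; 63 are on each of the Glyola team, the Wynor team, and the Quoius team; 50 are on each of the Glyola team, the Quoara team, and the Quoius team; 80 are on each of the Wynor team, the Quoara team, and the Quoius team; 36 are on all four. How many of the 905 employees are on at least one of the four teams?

885

Apply inclusion-exclusion:
|at least one| = 369 + 454 + 393 + 429 − 150 − 150 − 161 − 172 − 183 − 182 + 81 + 63 + 50 + 80 − 36 = 885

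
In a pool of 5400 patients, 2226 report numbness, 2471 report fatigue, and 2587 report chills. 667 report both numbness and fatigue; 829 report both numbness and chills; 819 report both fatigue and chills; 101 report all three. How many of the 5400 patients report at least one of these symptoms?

5070

|at least one| = 2226 + 2471 + 2587 − 667 − 829 − 819 + 101 = 5070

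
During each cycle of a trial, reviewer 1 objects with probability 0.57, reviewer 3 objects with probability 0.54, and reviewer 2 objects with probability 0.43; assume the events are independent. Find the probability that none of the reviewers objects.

Independence gives P(none) = ∏(1 − pᵢ).
P(none) = (1 − 0.57) × (1 − 0.54) × (1 − 0.43) = 0.43 × 0.46 × 0.57 = 0.112746

0.112746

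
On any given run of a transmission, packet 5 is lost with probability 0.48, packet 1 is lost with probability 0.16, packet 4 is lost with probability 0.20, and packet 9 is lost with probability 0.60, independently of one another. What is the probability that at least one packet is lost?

P(none) = (1 − 0.48) × (1 − 0.16) × (1 − 0.20) × (1 − 0.60) = 0.52 × 0.84 × 0.80 × 0.40 = 0.139776
P(at least one) = 1 − 0.139776 = 0.860224

0.860224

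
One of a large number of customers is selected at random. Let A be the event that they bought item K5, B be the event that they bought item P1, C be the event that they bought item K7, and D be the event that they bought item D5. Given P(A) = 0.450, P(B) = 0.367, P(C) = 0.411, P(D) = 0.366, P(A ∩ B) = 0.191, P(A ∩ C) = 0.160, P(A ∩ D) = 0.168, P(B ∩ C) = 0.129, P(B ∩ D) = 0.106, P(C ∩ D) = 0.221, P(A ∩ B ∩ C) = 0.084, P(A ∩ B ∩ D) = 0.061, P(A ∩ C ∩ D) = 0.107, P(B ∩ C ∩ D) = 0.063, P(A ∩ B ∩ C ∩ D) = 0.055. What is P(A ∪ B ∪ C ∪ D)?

By inclusion–exclusion:
P(A ∪ B ∪ C ∪ D) = 0.450 + 0.367 + 0.411 + 0.366 − 0.191 − 0.160 − 0.168 − 0.129 − 0.106 − 0.221 + 0.084 + 0.061 + 0.107 + 0.063 − 0.055 = 0.879

0.879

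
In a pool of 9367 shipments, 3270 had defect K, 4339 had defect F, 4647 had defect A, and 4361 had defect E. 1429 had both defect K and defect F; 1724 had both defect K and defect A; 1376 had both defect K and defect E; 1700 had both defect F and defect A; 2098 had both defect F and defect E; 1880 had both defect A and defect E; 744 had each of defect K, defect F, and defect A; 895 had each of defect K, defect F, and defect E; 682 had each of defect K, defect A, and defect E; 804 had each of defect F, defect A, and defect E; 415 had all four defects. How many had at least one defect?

9120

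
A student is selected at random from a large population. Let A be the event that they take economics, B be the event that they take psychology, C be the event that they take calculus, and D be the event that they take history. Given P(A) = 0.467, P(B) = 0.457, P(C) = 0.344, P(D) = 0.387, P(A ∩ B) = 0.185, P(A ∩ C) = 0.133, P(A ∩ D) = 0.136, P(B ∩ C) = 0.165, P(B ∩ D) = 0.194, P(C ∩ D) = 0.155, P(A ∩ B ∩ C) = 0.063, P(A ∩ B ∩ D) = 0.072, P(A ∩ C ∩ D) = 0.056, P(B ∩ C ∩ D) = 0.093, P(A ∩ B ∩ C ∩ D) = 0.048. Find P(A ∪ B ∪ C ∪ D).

0.923

P(A ∪ B ∪ C ∪ D) = 0.467 + 0.457 + 0.344 + 0.387 − 0.185 − 0.133 − 0.136 − 0.165 − 0.194 − 0.155 + 0.063 + 0.072 + 0.056 + 0.093 − 0.048 = 0.923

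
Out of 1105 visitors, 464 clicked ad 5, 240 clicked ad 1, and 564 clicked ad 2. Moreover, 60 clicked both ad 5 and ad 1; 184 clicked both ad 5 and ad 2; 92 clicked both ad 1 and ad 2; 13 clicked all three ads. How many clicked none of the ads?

Inclusion–exclusion gives
|at least one| = 464 + 240 + 564 − 60 − 184 − 92 + 13 = 945
None: 1105 − 945 = 160

160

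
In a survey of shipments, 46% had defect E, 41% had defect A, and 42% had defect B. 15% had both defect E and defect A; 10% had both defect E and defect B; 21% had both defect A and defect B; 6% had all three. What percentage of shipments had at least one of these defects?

89%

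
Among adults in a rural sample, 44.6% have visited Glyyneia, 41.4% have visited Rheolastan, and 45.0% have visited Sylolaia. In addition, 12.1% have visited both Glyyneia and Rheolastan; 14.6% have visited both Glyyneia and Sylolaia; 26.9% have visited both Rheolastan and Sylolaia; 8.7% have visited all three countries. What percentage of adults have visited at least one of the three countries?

P(at least one) = 44.6 + 41.4 + 45.0 − 12.1 − 14.6 − 26.9 + 8.7 = 86.1%

86.1%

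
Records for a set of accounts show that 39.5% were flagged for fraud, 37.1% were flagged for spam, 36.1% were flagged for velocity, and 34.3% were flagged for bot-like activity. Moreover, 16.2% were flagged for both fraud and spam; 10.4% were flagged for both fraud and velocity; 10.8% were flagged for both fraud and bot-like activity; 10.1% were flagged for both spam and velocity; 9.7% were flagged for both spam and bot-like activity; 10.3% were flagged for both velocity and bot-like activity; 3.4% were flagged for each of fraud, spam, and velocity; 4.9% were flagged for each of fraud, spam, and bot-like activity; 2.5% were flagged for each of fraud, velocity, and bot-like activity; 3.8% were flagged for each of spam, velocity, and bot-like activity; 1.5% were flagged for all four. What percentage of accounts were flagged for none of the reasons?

7.4%

Inclusion–exclusion gives
P(≥1) = 39.5 + 37.1 + 36.1 + 34.3 − 16.2 − 10.4 − 10.8 − 10.1 − 9.7 − 10.3 + 3.4 + 4.9 + 2.5 + 3.8 − 1.5 = 92.6%
P(none) = 100% − 92.6% = 7.4%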